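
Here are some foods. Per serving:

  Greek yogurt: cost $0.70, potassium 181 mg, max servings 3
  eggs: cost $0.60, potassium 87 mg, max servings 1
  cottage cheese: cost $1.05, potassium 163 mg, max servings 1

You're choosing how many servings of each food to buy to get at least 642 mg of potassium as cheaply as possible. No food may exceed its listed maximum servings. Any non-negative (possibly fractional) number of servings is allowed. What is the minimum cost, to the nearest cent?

$2.74

Cost per mg of potassium: Greek yogurt $0.0039, cottage cheese $0.0064, eggs $0.0069.
Take 3 servings of Greek yogurt: +543.0 mg potassium for $2.10 (total $2.10, still need 99.0 mg).
Take 0.6074 servings of cottage cheese: +99.0 mg potassium for $0.64 (total $2.74, still need 0.0 mg).
Greedy by cheapest-per-mg is optimal for a single linear constraint, so the minimum cost is $2.74.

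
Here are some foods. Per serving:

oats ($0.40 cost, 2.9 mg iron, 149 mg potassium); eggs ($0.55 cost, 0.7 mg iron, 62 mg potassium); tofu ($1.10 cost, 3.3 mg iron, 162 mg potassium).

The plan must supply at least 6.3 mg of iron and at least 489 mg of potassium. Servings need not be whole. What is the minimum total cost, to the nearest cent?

oats only: max(6.3/2.9, 489/149) = 3.282 servings → $1.31.
eggs only: max(6.3/0.7, 489/62) = 9 servings → $4.95.
tofu only: max(6.3/3.3, 489/162) = 3.019 servings → $3.32.
oats + eggs with both tight: 0.6397 servings and 6.35 servings → $3.75.
oats + tofu: intersection lies outside the first quadrant.
eggs + tofu with both tight: 6.503 servings and 0.5296 servings → $4.16.
The minimum over all feasible corners is $1.31.

$1.31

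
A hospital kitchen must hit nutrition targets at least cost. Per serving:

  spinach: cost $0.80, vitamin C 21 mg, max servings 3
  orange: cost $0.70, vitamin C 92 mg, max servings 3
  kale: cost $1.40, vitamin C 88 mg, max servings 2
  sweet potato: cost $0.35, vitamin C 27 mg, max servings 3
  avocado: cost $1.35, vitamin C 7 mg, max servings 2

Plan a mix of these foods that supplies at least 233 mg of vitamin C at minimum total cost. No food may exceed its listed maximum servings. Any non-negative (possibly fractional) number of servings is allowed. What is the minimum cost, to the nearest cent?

$1.77

Cost per mg of vitamin C: orange $0.0076, sweet potato $0.0130, kale $0.0159, spinach $0.0381, avocado $0.1929.
Take 2.533 servings of orange: +233.0 mg vitamin C for $1.77 (total $1.77, still need 0.0 mg).
Filling from the cheapest source first is optimal under one linear minimum: $1.77.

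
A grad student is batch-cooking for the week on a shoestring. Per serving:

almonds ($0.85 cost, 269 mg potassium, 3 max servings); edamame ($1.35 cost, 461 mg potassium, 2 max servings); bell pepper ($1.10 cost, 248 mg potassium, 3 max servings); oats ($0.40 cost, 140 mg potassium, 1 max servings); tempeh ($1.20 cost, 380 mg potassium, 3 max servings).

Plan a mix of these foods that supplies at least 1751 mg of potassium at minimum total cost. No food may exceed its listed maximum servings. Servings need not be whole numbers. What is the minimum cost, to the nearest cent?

Cost per mg of potassium: oats $0.0029, edamame $0.0029, tempeh $0.0032, almonds $0.0032, bell pepper $0.0044.
Take 1 serving of oats: +140.0 mg potassium for $0.40 (total $0.40, still need 1611.0 mg).
Take 2 servings of edamame: +922.0 mg potassium for $2.70 (total $3.10, still need 689.0 mg).
Take 1.813 servings of tempeh: +689.0 mg potassium for $2.18 (total $5.28, still need 0.0 mg).
Greedy by cheapest-per-mg is optimal for a single linear constraint, so the minimum cost is $5.28.

$5.28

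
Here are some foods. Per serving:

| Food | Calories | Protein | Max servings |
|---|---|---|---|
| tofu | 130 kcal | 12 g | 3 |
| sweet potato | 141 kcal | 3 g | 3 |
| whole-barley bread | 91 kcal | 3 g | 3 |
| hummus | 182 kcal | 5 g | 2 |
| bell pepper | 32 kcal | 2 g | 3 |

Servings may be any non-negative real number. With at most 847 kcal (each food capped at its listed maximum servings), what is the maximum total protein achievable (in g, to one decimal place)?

53.4 g

Protein per kcal: tofu 0.09231, bell pepper 0.0625, whole-barley bread 0.03297, hummus 0.02747, sweet potato 0.02128.
Take 3 servings of tofu: uses 390 kcal, +36.0 g protein (running total 36.0 g).
Take 3 servings of bell pepper: uses 96 kcal, +6.0 g protein (running total 42.0 g).
Take 3 servings of whole-barley bread: uses 273 kcal, +9.0 g protein (running total 51.0 g).
Take 0.4835 servings of hummus: uses 88 kcal, +2.4 g protein (running total 53.4 g).
Filling greedily by protein-per-kcal is optimal for one linear limit, giving 53.4 g.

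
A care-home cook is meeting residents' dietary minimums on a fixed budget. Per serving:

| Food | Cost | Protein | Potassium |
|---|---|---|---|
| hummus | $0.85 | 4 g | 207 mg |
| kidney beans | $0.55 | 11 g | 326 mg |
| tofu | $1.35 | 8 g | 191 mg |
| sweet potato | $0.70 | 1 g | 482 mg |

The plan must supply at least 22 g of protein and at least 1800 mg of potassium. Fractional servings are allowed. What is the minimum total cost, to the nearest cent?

At the optimum either one food covers both requirements or two foods hit both targets exactly; no other combination can be cheaper.
hummus only: max(22/4, 1800/207) = 8.696 servings → $7.39.
kidney beans only: max(22/11, 1800/326) = 5.521 servings → $3.04.
tofu only: max(22/8, 1800/191) = 9.424 servings → $12.72.
sweet potato only: max(22/1, 1800/482) = 22 servings → $15.40.
hummus + kidney beans: the both-tight solution has a negative serving — not a feasible corner.
hummus + tofu: the both-tight solution has a negative serving — not a feasible corner.
hummus + sweet potato with both tight: 5.116 servings and 1.537 servings → $5.42.
kidney beans + tofu: the both-tight solution has a negative serving — not a feasible corner.
kidney beans + sweet potato with both tight: 1.769 servings and 2.538 servings → $2.75.
tofu + sweet potato with both tight: 2.402 servings and 2.783 servings → $5.19.
Cheapest feasible corner: $2.75.

$2.75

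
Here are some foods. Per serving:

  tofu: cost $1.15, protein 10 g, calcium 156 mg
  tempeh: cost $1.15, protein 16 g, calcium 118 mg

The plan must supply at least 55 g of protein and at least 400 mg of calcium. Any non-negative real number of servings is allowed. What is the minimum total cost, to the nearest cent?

This is a tiny linear program; its minimum lies at a vertex of the feasible set. List the vertices and price them.
tofu only: max(55/10, 400/156) = 5.5 servings → $6.33.
tempeh only: max(55/16, 400/118) = 3.438 servings → $3.95.
tofu + tempeh: the both-tight solution has a negative serving — not a feasible corner.
So the least-cost plan costs $3.95.

$3.95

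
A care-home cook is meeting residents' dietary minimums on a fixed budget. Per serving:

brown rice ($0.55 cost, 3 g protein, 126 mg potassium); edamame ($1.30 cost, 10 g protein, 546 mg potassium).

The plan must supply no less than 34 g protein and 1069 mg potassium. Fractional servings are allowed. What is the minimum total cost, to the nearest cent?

$4.42

brown rice only: max(34/3, 1069/126) = 11.33 servings → $6.23.
edamame only: max(34/10, 1069/546) = 3.4 servings → $4.42.
brown rice + edamame with both targets exact would need a negative amount; discard.
So the least-cost plan costs $4.42.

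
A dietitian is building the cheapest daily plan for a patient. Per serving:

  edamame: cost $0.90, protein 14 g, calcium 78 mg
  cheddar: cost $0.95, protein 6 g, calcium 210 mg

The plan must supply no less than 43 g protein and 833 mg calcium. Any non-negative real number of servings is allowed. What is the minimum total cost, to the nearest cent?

For a min-cost LP with two ≥-constraints, a basic feasible solution has at most two positive variables.
edamame only: max(43/14, 833/78) = 10.68 servings → $9.61.
cheddar only: max(43/6, 833/210) = 7.167 servings → $6.81.
edamame + cheddar with both tight: 1.631 servings and 3.361 servings → $4.66.
So the least-cost plan costs $4.66.

$4.66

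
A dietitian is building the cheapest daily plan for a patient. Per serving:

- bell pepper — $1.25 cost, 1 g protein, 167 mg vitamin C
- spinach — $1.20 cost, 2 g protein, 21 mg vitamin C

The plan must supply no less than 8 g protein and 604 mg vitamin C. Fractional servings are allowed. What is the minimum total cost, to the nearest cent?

$6.96

The cheapest plan sits at a corner of the feasible region — with two constraints it uses at most two foods.
bell pepper only: max(8/1, 604/167) = 8 servings → $10.00.
spinach only: max(8/2, 604/21) = 28.76 servings → $34.51.
bell pepper + spinach with both tight: 3.323 servings and 2.339 servings → $6.96.
So the least-cost plan costs $6.96.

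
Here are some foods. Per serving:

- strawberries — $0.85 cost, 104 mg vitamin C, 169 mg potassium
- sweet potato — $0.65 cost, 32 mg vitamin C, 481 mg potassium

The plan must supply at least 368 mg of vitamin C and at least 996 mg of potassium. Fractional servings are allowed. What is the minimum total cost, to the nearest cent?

$3.37

strawberries only: max(368/104, 996/169) = 5.893 servings → $5.01.
sweet potato only: max(368/32, 996/481) = 11.5 servings → $7.47.
strawberries + sweet potato with both tight: 3.253 servings and 0.9277 servings → $3.37.
The minimum over all feasible corners is $3.37.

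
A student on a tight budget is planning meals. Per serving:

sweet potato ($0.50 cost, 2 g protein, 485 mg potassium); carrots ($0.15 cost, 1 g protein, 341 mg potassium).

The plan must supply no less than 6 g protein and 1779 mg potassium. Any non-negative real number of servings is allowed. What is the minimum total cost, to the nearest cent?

$0.90

A basic optimal solution has at most two foods positive. Try each food alone and each pair with both targets met exactly.
sweet potato only: max(6/2, 1779/485) = 3.668 servings → $1.83.
carrots only: max(6/1, 1779/341) = 6 servings → $0.90.
sweet potato + carrots with both tight: 1.355 servings and 3.289 servings → $1.17.
So the least-cost plan costs $0.90.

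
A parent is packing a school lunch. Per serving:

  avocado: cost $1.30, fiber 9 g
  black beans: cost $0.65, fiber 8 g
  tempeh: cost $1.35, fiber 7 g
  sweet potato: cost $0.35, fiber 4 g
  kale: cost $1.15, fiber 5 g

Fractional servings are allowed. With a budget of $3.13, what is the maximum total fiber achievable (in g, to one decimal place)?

Fiber per dollar: black beans 12.31, sweet potato 11.43, avocado 6.923, tempeh 5.185, kale 4.348.
With no serving limits, spend the whole cost allowance on black beans: $3.13 / $0.65 × 8 g = 38.5 g.

38.5 g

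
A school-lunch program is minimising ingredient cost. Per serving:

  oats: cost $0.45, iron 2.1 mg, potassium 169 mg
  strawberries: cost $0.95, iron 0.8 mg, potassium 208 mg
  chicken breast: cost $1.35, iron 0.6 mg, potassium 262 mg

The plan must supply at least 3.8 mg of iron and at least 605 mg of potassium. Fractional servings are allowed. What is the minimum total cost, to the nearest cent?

At the optimum either one food covers both requirements or two foods hit both targets exactly; no other combination can be cheaper.
oats only: max(3.8/2.1, 605/169) = 3.58 servings → $1.61.
strawberries only: max(3.8/0.8, 605/208) = 4.75 servings → $4.51.
chicken breast only: max(3.8/0.6, 605/262) = 6.333 servings → $8.55.
oats + strawberries with both tight: 1.016 servings and 2.083 servings → $2.44.
oats + chicken breast with both tight: 1.41 servings and 1.4 servings → $2.52.
strawberries + chicken breast with both targets exact would need a negative amount; discard.
Cheapest feasible corner: $1.61.

$1.61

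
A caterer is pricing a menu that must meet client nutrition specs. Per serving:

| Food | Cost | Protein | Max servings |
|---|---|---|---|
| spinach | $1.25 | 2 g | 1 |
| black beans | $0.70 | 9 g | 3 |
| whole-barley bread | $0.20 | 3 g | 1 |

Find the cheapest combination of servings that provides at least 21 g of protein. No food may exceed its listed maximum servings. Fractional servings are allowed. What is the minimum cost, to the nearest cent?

Cost per g of protein: whole-barley bread $0.0667, black beans $0.0778, spinach $0.6250.
Take 1 serving of whole-barley bread: +3.0 g protein for $0.20 (total $0.20, still need 18.0 g).
Take 2 servings of black beans: +18.0 g protein for $1.40 (total $1.60, still need 0.0 g).
Filling from the cheapest source first is optimal under one linear minimum: $1.60.

$1.60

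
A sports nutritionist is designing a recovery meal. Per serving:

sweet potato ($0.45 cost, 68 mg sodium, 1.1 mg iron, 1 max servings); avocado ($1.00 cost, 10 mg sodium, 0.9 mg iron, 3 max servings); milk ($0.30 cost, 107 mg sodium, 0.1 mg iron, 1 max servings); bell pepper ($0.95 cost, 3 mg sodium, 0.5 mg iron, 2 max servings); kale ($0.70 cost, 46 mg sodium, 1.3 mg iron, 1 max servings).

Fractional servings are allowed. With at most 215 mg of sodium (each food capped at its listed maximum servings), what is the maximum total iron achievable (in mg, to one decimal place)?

Iron per mg sodium: bell pepper 0.1667, avocado 0.09, kale 0.02826, sweet potato 0.01618, milk 0.0009346.
Take 2 servings of bell pepper: uses 6 mg sodium, +1.0 mg iron (running total 1.0 mg).
Take 3 servings of avocado: uses 30 mg sodium, +2.7 mg iron (running total 3.7 mg).
Take 1 serving of kale: uses 46 mg sodium, +1.3 mg iron (running total 5.0 mg).
Take 1 serving of sweet potato: uses 68 mg sodium, +1.1 mg iron (running total 6.1 mg).
Take 0.6075 servings of milk: uses 65 mg sodium, +0.1 mg iron (running total 6.2 mg).
Greedy by best ratio exhausts the sodium allowance optimally: 6.2 mg.

6.2 mg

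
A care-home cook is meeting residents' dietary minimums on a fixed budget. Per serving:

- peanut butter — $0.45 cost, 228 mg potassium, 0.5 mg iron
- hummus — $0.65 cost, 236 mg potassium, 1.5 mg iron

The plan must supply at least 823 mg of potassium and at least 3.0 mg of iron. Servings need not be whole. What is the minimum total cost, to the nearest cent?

$1.85

Minimising a linear cost over {potassium ≥ 823, iron ≥ 3.0, servings ≥ 0} — the optimum is at a vertex, using one or two foods.
peanut butter only: max(823/228, 3.0/0.5) = 6 servings → $2.70.
hummus only: max(823/236, 3.0/1.5) = 3.487 servings → $2.27.
peanut butter + hummus with both tight: 2.35 servings and 1.217 servings → $1.85.
So the least-cost plan costs $1.85.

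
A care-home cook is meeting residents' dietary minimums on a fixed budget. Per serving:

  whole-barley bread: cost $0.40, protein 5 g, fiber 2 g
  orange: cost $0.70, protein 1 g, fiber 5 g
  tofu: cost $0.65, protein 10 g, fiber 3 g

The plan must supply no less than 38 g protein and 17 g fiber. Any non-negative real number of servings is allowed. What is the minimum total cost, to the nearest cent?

$3.23

Two binding constraints pin down two serving amounts, so the optimal mix uses at most two foods. The candidates are each food alone (scaled to the tighter of protein/fiber) and each pair with both constraints tight.
whole-barley bread only: max(38/5, 17/2) = 8.5 servings → $3.40.
orange only: max(38/1, 17/5) = 38 servings → $26.60.
tofu only: max(38/10, 17/3) = 5.667 servings → $3.68.
whole-barley bread + orange with both tight: 7.522 servings and 0.3913 servings → $3.28.
whole-barley bread + tofu: intersection lies outside the first quadrant.
orange + tofu with both tight: 1.191 servings and 3.681 servings → $3.23.
So the least-cost plan costs $3.23.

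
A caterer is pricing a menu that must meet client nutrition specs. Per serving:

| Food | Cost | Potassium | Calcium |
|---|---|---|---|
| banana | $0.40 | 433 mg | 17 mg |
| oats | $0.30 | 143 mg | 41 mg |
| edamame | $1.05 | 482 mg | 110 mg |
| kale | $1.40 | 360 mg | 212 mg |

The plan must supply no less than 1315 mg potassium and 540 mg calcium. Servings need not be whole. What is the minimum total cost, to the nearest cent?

Two binding constraints pin down two serving amounts, so the optimal mix uses at most two foods. The candidates are each food alone (scaled to the tighter of potassium/calcium) and each pair with both constraints tight.
banana only: max(1315/433, 540/17) = 31.76 servings → $12.71.
oats only: max(1315/143, 540/41) = 13.17 servings → $3.95.
edamame only: max(1315/482, 540/110) = 4.909 servings → $5.15.
kale only: max(1315/360, 540/212) = 3.653 servings → $5.11.
banana + oats: the both-tight solution has a negative serving — not a feasible corner.
banana + edamame: intersection lies outside the first quadrant.
banana + kale with both tight: 0.9849 servings and 2.468 servings → $3.85.
oats + edamame: intersection lies outside the first quadrant.
oats + kale with both tight: 5.424 servings and 1.498 servings → $3.72.
edamame + kale with both tight: 1.348 servings and 1.848 servings → $4.00.
The minimum over all feasible corners is $3.72.

$3.72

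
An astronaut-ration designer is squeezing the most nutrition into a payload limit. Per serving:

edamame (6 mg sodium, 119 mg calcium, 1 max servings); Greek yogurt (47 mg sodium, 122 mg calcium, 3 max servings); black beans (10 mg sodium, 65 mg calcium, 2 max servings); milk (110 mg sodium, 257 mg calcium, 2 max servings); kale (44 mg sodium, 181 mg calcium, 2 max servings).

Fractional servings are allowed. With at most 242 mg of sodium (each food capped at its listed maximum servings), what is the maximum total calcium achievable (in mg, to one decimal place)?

943.3 mg

Calcium per mg sodium: edamame 19.83, black beans 6.5, kale 4.114, Greek yogurt 2.596, milk 2.336.
Take 1 serving of edamame: uses 6 mg sodium, +119.0 mg calcium (running total 119.0 mg).
Take 2 servings of black beans: uses 20 mg sodium, +130.0 mg calcium (running total 249.0 mg).
Take 2 servings of kale: uses 88 mg sodium, +362.0 mg calcium (running total 611.0 mg).
Take 2.723 servings of Greek yogurt: uses 128 mg sodium, +332.3 mg calcium (running total 943.3 mg).
Greedy by best ratio exhausts the sodium allowance optimally: 943.3 mg.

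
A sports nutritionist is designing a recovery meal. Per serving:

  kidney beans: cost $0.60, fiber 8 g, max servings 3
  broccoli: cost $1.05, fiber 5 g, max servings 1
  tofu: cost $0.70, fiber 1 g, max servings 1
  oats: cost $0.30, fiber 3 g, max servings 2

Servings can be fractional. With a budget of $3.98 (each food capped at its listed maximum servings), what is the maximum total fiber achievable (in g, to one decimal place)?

35.8 g

Fiber per dollar: kidney beans 13.33, oats 10, broccoli 4.762, tofu 1.429.
Take 3 servings of kidney beans: spends $1.80, +24.0 g fiber (running total 24.0 g).
Take 2 servings of oats: spends $0.60, +6.0 g fiber (running total 30.0 g).
Take 1 serving of broccoli: spends $1.05, +5.0 g fiber (running total 35.0 g).
Take 0.7571 servings of tofu: spends $0.53, +0.8 g fiber (running total 35.8 g).
Filling greedily by fiber-per-dollar is optimal for one linear limit, giving 35.8 g.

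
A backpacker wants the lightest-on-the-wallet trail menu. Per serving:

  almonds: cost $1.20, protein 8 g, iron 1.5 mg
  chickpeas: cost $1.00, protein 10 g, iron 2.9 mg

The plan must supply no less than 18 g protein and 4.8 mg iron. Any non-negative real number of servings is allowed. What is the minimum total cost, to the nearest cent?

$1.80

With two linear requirements the optimum uses one or two foods; enumerate the corners.
almonds only: max(18/8, 4.8/1.5) = 3.2 servings → $3.84.
chickpeas only: max(18/10, 4.8/2.9) = 1.8 servings → $1.80.
almonds + chickpeas with both tight: 0.5122 servings and 1.39 servings → $2.00.
The minimum over all feasible corners is $1.80.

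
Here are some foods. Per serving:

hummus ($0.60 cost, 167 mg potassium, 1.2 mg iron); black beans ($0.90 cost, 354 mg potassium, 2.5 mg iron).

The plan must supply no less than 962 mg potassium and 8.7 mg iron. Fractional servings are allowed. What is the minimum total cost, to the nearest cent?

Two binding constraints pin down two serving amounts, so the optimal mix uses at most two foods. The candidates are each food alone (scaled to the tighter of potassium/iron) and each pair with both constraints tight.
hummus only: max(962/167, 8.7/1.2) = 7.25 servings → $4.35.
black beans only: max(962/354, 8.7/2.5) = 3.48 servings → $3.13.
hummus + black beans: the both-tight solution has a negative serving — not a feasible corner.
Cheapest feasible corner: $3.13.

$3.13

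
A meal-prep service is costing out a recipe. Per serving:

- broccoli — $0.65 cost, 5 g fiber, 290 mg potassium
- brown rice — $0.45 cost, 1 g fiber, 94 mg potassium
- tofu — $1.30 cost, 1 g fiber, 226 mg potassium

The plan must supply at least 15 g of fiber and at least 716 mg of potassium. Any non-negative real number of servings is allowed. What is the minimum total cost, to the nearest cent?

Check every corner: each single food scaled to meet both minima, and each pair solved so both constraints bind.
broccoli only: max(15/5, 716/290) = 3 servings → $1.95.
brown rice only: max(15/1, 716/94) = 15 servings → $6.75.
tofu only: max(15/1, 716/226) = 15 servings → $19.50.
broccoli + brown rice: the both-tight solution has a negative serving — not a feasible corner.
broccoli + tofu: the both-tight solution has a negative serving — not a feasible corner.
brown rice + tofu with both targets exact would need a negative amount; discard.
So the least-cost plan costs $1.95.

$1.95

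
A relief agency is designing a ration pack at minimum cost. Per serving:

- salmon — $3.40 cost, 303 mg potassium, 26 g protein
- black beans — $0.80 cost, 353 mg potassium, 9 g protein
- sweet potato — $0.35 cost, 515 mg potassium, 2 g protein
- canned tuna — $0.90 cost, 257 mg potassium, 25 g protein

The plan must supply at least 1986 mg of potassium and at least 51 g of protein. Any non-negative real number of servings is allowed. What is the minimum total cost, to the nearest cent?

$2.66

A basic optimal solution has at most two foods positive. Try each food alone and each pair with both targets met exactly.
salmon only: max(1986/303, 51/26) = 6.554 servings → $22.29.
black beans only: max(1986/353, 51/9) = 5.667 servings → $4.53.
sweet potato only: max(1986/515, 51/2) = 25.5 servings → $8.93.
canned tuna only: max(1986/257, 51/25) = 7.728 servings → $6.95.
salmon + black beans with both tight: 0.02 servings and 5.609 servings → $4.56.
salmon + sweet potato with both tight: 1.744 servings and 2.83 servings → $6.92.
salmon + canned tuna with both targets exact would need a negative amount; discard.
black beans + sweet potato: the both-tight solution has a negative serving — not a feasible corner.
black beans + canned tuna with both tight: 5.612 servings and 0.01981 servings → $4.51.
sweet potato + canned tuna with both tight: 2.956 servings and 1.803 servings → $2.66.
Cheapest feasible corner: $2.66.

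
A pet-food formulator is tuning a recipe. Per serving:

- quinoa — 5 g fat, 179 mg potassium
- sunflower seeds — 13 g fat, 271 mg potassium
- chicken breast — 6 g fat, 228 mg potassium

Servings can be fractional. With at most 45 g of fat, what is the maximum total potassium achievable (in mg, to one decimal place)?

Potassium per g fat: chicken breast 38, quinoa 35.8, sunflower seeds 20.85.
With no serving limits, spend the whole fat allowance on chicken breast: 45 g / 6 g × 228 mg = 1710.0 mg.

1710.0 mg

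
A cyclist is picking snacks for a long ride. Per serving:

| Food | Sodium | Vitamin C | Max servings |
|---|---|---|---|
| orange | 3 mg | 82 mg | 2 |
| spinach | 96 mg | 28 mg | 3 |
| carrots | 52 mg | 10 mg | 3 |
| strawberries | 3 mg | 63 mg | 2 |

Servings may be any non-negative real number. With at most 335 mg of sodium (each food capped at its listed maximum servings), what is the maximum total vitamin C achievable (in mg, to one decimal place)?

380.7 mg

Vitamin C per mg sodium: orange 27.33, strawberries 21, spinach 0.2917, carrots 0.1923.
Take 2 servings of orange: uses 6 mg sodium, +164.0 mg vitamin C (running total 164.0 mg).
Take 2 servings of strawberries: uses 6 mg sodium, +126.0 mg vitamin C (running total 290.0 mg).
Take 3 servings of spinach: uses 288 mg sodium, +84.0 mg vitamin C (running total 374.0 mg).
Take 0.6731 servings of carrots: uses 35 mg sodium, +6.7 mg vitamin C (running total 380.7 mg).
Filling greedily by vitamin C-per-mg sodium is optimal for one linear limit, giving 380.7 mg.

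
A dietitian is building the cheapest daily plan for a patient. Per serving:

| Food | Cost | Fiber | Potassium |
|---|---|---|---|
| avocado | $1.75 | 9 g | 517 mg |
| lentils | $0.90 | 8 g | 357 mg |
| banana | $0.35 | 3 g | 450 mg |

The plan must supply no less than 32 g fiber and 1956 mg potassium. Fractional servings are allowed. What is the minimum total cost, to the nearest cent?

$3.62

avocado only: max(32/9, 1956/517) = 3.783 servings → $6.62.
lentils only: max(32/8, 1956/357) = 5.479 servings → $4.93.
banana only: max(32/3, 1956/450) = 10.67 servings → $3.73.
avocado + lentils with both targets exact would need a negative amount; discard.
avocado + banana with both tight: 3.414 servings and 0.4242 servings → $6.12.
lentils + banana with both tight: 3.374 servings and 1.67 servings → $3.62.
So the least-cost plan costs $3.62.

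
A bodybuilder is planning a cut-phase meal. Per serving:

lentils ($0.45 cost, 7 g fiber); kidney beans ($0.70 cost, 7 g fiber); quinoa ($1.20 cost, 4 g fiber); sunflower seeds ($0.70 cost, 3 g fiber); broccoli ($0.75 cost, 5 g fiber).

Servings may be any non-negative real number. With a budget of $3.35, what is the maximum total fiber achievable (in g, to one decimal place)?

52.1 g

Fiber per dollar: lentils 15.56, kidney beans 10, broccoli 6.667, sunflower seeds 4.286, quinoa 3.333.
With no serving limits, spend the whole cost allowance on lentils: $3.35 / $0.45 × 7 g = 52.1 g.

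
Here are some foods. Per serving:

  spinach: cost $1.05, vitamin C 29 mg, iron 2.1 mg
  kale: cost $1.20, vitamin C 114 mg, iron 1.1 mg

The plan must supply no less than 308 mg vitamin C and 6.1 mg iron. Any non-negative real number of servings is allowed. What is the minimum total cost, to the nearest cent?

$4.52

Minimising a linear cost over {vitamin C ≥ 308, iron ≥ 6.1, servings ≥ 0} — the optimum is at a vertex, using one or two foods.
spinach only: max(308/29, 6.1/2.1) = 10.62 servings → $11.15.
kale only: max(308/114, 6.1/1.1) = 5.545 servings → $6.65.
spinach + kale with both tight: 1.719 servings and 2.265 servings → $4.52.
So the least-cost plan costs $4.52.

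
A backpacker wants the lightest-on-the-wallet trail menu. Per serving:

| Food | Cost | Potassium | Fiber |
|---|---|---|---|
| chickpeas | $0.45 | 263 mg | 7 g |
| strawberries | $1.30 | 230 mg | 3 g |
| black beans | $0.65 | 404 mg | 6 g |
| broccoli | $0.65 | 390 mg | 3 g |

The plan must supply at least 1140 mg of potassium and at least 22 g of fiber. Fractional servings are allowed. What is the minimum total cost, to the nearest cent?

$1.88

With two linear requirements the optimum uses one or two foods; enumerate the corners.
chickpeas only: max(1140/263, 22/7) = 4.335 servings → $1.95.
strawberries only: max(1140/230, 22/3) = 7.333 servings → $9.53.
black beans only: max(1140/404, 22/6) = 3.667 servings → $2.38.
broccoli only: max(1140/390, 22/3) = 7.333 servings → $4.77.
chickpeas + strawberries with both tight: 1.998 servings and 2.672 servings → $4.37.
chickpeas + black beans with both tight: 1.638 servings and 1.755 servings → $1.88.
chickpeas + broccoli with both tight: 2.658 servings and 1.13 servings → $1.93.
strawberries + black beans: intersection lies outside the first quadrant.
strawberries + broccoli: intersection lies outside the first quadrant.
black beans + broccoli with both targets exact would need a negative amount; discard.
So the least-cost plan costs $1.88.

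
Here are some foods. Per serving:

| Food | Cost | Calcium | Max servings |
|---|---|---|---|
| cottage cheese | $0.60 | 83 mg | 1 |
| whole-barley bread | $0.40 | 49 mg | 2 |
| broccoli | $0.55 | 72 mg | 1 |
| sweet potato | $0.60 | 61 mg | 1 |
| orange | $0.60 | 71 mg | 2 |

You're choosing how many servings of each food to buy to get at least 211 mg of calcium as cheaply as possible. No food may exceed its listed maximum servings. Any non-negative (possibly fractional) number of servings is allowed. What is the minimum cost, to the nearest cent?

Cost per mg of calcium: cottage cheese $0.0072, broccoli $0.0076, whole-barley bread $0.0082, orange $0.0085, sweet potato $0.0098.
Take 1 serving of cottage cheese: +83.0 mg calcium for $0.60 (total $0.60, still need 128.0 mg).
Take 1 serving of broccoli: +72.0 mg calcium for $0.55 (total $1.15, still need 56.0 mg).
Take 1.143 servings of whole-barley bread: +56.0 mg calcium for $0.46 (total $1.61, still need 0.0 mg).
Greedy by cheapest-per-mg is optimal for a single linear constraint, so the minimum cost is $1.61.

$1.61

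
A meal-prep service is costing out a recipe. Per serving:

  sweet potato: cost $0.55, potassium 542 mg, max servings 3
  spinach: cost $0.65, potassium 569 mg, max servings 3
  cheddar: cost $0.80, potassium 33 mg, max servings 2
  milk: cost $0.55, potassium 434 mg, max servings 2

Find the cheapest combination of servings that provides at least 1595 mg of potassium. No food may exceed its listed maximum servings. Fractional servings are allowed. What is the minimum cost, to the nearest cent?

$1.62

Cost per mg of potassium: sweet potato $0.0010, spinach $0.0011, milk $0.0013, cheddar $0.0242.
Take 2.943 servings of sweet potato: +1595.0 mg potassium for $1.62 (total $1.62, still need 0.0 mg).
Greedy by cheapest-per-mg is optimal for a single linear constraint, so the minimum cost is $1.62.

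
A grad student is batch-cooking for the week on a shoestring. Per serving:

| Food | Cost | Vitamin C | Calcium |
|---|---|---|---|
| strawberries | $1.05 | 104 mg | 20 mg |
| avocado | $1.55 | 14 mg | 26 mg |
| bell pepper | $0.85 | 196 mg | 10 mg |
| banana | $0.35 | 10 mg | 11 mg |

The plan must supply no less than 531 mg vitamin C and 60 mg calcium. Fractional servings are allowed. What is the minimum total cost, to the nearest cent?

$3.26

An LP optimum is at a vertex; with two nutrient constraints at most two foods are used. Check each candidate.
strawberries only: max(531/104, 60/20) = 5.106 servings → $5.36.
avocado only: max(531/14, 60/26) = 37.93 servings → $58.79.
bell pepper only: max(531/196, 60/10) = 6 servings → $5.10.
banana only: max(531/10, 60/11) = 53.1 servings → $18.59.
strawberries + avocado with both targets exact would need a negative amount; discard.
strawberries + bell pepper with both tight: 2.24 servings and 1.521 servings → $3.64.
strawberries + banana: intersection lies outside the first quadrant.
avocado + bell pepper with both tight: 1.301 servings and 2.616 servings → $4.24.
avocado + banana: the both-tight solution has a negative serving — not a feasible corner.
bell pepper + banana with both tight: 2.549 servings and 3.137 servings → $3.26.
The minimum over all feasible corners is $3.26.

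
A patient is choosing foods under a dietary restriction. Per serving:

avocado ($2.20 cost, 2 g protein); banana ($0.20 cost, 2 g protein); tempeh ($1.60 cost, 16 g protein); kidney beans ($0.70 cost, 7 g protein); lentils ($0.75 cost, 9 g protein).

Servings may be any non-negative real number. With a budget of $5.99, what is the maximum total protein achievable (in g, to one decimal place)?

Protein per dollar: lentils 12, banana 10, tempeh 10, kidney beans 10, avocado 0.9091.
With no serving limits, spend the whole cost allowance on lentils: $5.99 / $0.75 × 9 g = 71.9 g.

71.9 g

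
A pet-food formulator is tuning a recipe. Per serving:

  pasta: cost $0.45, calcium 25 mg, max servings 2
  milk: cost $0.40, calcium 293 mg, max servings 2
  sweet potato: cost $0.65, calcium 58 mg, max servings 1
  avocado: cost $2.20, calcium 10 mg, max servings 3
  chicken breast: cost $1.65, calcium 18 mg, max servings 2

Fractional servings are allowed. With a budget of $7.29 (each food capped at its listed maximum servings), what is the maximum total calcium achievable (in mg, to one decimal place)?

Calcium per dollar: milk 732.5, sweet potato 89.23, pasta 55.56, chicken breast 10.91, avocado 4.545.
Take 2 servings of milk: spends $0.80, +586.0 mg calcium (running total 586.0 mg).
Take 1 serving of sweet potato: spends $0.65, +58.0 mg calcium (running total 644.0 mg).
Take 2 servings of pasta: spends $0.90, +50.0 mg calcium (running total 694.0 mg).
Take 2 servings of chicken breast: spends $3.30, +36.0 mg calcium (running total 730.0 mg).
Take 0.7455 servings of avocado: spends $1.64, +7.5 mg calcium (running total 737.5 mg).
Greedy by best ratio exhausts the cost allowance optimally: 737.5 mg.

737.5 mg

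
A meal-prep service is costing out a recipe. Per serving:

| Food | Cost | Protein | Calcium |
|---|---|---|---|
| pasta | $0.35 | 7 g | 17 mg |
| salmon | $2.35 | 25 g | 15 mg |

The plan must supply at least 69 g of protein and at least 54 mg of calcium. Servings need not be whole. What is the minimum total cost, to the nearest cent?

For a min-cost LP with two ≥-constraints, a basic feasible solution has at most two positive variables.
pasta only: max(69/7, 54/17) = 9.857 servings → $3.45.
salmon only: max(69/25, 54/15) = 3.6 servings → $8.46.
pasta + salmon with both tight: 0.9844 servings and 2.484 servings → $6.18.
So the least-cost plan costs $3.45.

$3.45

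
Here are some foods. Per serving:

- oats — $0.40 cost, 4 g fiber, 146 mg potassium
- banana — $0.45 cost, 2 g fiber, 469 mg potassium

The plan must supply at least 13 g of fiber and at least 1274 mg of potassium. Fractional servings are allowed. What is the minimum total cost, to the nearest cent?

$1.80

With two linear requirements the optimum uses one or two foods; enumerate the corners.
oats only: max(13/4, 1274/146) = 8.726 servings → $3.49.
banana only: max(13/2, 1274/469) = 6.5 servings → $2.92.
oats + banana with both tight: 2.241 servings and 2.019 servings → $1.80.
Cheapest feasible corner: $1.80.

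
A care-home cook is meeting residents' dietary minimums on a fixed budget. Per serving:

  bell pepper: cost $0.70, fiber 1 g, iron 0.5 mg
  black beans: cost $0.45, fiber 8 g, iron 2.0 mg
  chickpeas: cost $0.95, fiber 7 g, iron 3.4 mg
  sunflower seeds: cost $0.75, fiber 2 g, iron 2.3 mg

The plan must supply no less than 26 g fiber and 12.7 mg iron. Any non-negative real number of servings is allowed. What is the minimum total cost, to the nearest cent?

Check every corner: each single food scaled to meet both minima, and each pair solved so both constraints bind.
bell pepper only: max(26/1, 12.7/0.5) = 26 servings → $18.20.
black beans only: max(26/8, 12.7/2.0) = 6.35 servings → $2.86.
chickpeas only: max(26/7, 12.7/3.4) = 3.735 servings → $3.55.
sunflower seeds only: max(26/2, 12.7/2.3) = 13 servings → $9.75.
bell pepper + black beans with both tight: 24.8 servings and 0.15 servings → $17.43.
bell pepper + chickpeas with both tight: 5 servings and 3 servings → $6.35.
bell pepper + sunflower seeds with both targets exact would need a negative amount; discard.
black beans + chickpeas with both targets exact would need a negative amount; discard.
black beans + sunflower seeds with both tight: 2.389 servings and 3.444 servings → $3.66.
chickpeas + sunflower seeds with both tight: 3.699 servings and 0.05376 servings → $3.55.
So the least-cost plan costs $2.86.

$2.86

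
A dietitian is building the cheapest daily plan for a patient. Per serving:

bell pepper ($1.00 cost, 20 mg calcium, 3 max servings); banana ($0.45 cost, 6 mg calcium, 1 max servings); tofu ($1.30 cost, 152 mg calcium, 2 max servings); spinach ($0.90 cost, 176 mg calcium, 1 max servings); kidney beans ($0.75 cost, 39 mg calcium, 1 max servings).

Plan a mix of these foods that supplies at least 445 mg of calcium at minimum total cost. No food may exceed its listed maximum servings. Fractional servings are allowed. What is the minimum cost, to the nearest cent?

Cost per mg of calcium: spinach $0.0051, tofu $0.0086, kidney beans $0.0192, bell pepper $0.0500, banana $0.0750.
Take 1 serving of spinach: +176.0 mg calcium for $0.90 (total $0.90, still need 269.0 mg).
Take 1.77 servings of tofu: +269.0 mg calcium for $2.30 (total $3.20, still need 0.0 mg).
Greedy by cheapest-per-mg is optimal for a single linear constraint, so the minimum cost is $3.20.

$3.20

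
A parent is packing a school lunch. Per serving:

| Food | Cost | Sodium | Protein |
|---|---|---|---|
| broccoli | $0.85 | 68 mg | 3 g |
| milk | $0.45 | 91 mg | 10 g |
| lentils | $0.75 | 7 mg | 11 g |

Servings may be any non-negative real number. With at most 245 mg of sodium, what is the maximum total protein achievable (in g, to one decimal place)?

Protein per mg sodium: lentils 1.571, milk 0.1099, broccoli 0.04412.
With no serving limits, spend the whole sodium allowance on lentils: 245 mg / 7 mg × 11 g = 385.0 g.

385.0 g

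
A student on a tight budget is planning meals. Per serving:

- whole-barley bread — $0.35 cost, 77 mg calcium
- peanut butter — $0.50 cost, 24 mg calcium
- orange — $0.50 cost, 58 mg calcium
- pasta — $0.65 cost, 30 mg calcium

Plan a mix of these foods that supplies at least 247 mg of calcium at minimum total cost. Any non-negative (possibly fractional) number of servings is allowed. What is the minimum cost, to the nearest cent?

Cost per mg of calcium: whole-barley bread $0.0045, orange $0.0086, peanut butter $0.0208, pasta $0.0217.
With no serving limits, use only whole-barley bread: 247 mg / 77 mg = 3.208 servings × $0.35 = $1.12.

$1.12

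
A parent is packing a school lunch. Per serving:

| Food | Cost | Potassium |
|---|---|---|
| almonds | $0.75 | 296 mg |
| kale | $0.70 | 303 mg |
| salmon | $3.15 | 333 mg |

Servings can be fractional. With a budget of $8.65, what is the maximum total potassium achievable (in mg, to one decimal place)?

3744.2 mg

Potassium per dollar: kale 432.9, almonds 394.7, salmon 105.7.
With no serving limits, spend the whole cost allowance on kale: $8.65 / $0.70 × 303 mg = 3744.2 mg.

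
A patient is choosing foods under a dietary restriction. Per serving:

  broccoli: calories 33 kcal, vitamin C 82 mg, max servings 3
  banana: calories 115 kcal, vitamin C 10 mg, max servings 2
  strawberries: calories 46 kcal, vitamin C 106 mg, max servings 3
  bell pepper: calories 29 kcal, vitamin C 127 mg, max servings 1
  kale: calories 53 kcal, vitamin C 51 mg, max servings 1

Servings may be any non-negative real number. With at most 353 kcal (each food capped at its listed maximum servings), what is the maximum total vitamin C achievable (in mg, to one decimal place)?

Vitamin C per kcal: bell pepper 4.379, broccoli 2.485, strawberries 2.304, kale 0.9623, banana 0.08696.
Take 1 serving of bell pepper: uses 29 kcal, +127.0 mg vitamin C (running total 127.0 mg).
Take 3 servings of broccoli: uses 99 kcal, +246.0 mg vitamin C (running total 373.0 mg).
Take 3 servings of strawberries: uses 138 kcal, +318.0 mg vitamin C (running total 691.0 mg).
Take 1 serving of kale: uses 53 kcal, +51.0 mg vitamin C (running total 742.0 mg).
Take 0.2957 servings of banana: uses 34 kcal, +3.0 mg vitamin C (running total 745.0 mg).
Greedy by best ratio exhausts the calories allowance optimally: 745.0 mg.

745.0 mg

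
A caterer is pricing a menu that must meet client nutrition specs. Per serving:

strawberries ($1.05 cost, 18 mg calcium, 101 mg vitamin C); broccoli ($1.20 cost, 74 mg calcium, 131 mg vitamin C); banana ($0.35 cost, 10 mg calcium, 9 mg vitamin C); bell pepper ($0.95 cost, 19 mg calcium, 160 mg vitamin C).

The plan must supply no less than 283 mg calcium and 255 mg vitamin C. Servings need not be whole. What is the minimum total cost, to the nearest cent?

$4.59

strawberries only: max(283/18, 255/101) = 15.72 servings → $16.51.
broccoli only: max(283/74, 255/131) = 3.824 servings → $4.59.
banana only: max(283/10, 255/9) = 28.33 servings → $9.92.
bell pepper only: max(283/19, 255/160) = 14.89 servings → $14.15.
strawberries + broccoli: the both-tight solution has a negative serving — not a feasible corner.
strawberries + banana with both tight: 0.003538 servings and 28.29 servings → $9.91.
strawberries + bell pepper: intersection lies outside the first quadrant.
broccoli + banana with both tight: 0.004658 servings and 28.27 servings → $9.90.
broccoli + bell pepper: intersection lies outside the first quadrant.
banana + bell pepper with both tight: 28.3 servings and 0.002099 servings → $9.91.
So the least-cost plan costs $4.59.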